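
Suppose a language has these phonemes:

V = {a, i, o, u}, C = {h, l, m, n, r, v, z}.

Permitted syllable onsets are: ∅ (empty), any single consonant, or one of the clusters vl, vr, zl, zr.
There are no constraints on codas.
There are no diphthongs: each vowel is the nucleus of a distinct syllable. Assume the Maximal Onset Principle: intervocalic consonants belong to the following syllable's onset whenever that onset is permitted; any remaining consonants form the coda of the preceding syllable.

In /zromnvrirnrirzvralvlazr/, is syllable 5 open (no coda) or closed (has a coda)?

closed

Vowels present: o, i, i, a, a; each is a nucleus, giving 5 syllables.
/o…i/ gap (V1→V2): /mnvr/; trying suffixes from longest down, /vr/ is the first permitted one, so coda /mn/ | onset /vr/.
/i…i/ gap (V2→V3): /rnr/; trying suffixes from longest down, /r/ is the first permitted one, so coda /rn/ | onset /r/.
/i…a/ gap (V3→V4): cluster /rzvr/ — the longest permitted-onset suffix is /vr/; onset = /vr/, preceding coda = /rz/.
/a…a/ gap (V4→V5): /lvl/ — longest licit onset from the right is /vl/, leaving /l/ as coda.
Syllabification: zromn.vrirn.rirz.vral.vlazr.
Syllable 5 is /vlazr/ with coda /zr/, so it is closed.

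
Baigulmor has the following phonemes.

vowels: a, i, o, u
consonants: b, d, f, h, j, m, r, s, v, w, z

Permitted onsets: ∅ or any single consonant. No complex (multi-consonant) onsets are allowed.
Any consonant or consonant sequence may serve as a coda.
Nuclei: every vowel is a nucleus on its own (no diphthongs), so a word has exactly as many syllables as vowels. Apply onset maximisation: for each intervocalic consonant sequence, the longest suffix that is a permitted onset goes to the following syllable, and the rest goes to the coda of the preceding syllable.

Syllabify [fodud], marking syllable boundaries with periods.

fo.dud

Vowels present: o, u; each is a nucleus, giving 2 syllables.
V1 /o/ – V2 /u/: /d/ → onset of the next syllable (single consonants are always licit onsets).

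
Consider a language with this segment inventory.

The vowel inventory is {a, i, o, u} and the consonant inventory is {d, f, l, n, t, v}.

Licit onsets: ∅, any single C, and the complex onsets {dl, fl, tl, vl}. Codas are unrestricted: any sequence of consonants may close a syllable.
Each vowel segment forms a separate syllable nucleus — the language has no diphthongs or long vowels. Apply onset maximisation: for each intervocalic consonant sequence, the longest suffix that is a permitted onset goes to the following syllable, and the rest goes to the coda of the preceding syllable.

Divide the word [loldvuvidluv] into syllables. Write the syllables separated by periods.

lold.vu.vi.dluv

Nuclei (vowels): o, u, i, u → 4 syllables.
V1 /o/ – V2 /u/: cluster /ldv/ — the longest permitted-onset suffix is /v/; onset = /v/, preceding coda = /ld/.
V2 /u/ – V3 /i/: just /v/ — single C goes to the following onset.
V3 /i/ – V4 /u/: /dl/ is a licit onset in full, so it all attaches to the next syllable.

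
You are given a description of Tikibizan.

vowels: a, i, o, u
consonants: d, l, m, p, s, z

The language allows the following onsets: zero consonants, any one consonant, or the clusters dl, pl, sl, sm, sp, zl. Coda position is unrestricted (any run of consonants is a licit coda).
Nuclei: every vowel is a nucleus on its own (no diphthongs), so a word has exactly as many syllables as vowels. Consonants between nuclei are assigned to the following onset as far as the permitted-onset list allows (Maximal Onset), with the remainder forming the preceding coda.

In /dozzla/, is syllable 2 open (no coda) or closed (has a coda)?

Nuclei (vowels): o, a → 2 syllables.
Between /o/ (V1) and /a/ (V2): /zzl/; trying suffixes from longest down, /zl/ is the first permitted one, so coda /z/ | onset /zl/.
Putting it together: doz.zla.
Syllable 2 is /zla/; it ends in its nucleus with no coda, so it is open.

open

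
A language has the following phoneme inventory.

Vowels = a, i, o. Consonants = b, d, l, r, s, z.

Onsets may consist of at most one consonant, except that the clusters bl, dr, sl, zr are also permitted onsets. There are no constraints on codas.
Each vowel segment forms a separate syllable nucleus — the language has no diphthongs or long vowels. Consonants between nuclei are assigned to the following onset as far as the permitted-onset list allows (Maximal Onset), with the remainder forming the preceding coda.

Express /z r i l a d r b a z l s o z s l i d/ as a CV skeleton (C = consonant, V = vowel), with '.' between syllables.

The vowels are i, a, a, o, i — 5 nuclei, so 5 syllables.
σ1/σ2 boundary: /l/ → onset of the next syllable (single consonants are always licit onsets).
σ2/σ3 boundary: /drb/; trying suffixes from longest down, /b/ is the first permitted one, so coda /dr/ | onset /b/.
σ3/σ4 boundary: /zls/ splits as /zl/ + /s/ (/s/ is the longest suffix that is a licit onset).
σ4/σ5 boundary: cluster /zsl/ — the longest permitted-onset suffix is /sl/; onset = /sl/, preceding coda = /z/.
Result: zri.ladr.bazl.soz.slid.
Mapping each syllable to C/V: /zri/ → CCV, /ladr/ → CVCC, /bazl/ → CVCC, /soz/ → CVC, /slid/ → CCVC.

CCV.CVCC.CVCC.CVC.CCVC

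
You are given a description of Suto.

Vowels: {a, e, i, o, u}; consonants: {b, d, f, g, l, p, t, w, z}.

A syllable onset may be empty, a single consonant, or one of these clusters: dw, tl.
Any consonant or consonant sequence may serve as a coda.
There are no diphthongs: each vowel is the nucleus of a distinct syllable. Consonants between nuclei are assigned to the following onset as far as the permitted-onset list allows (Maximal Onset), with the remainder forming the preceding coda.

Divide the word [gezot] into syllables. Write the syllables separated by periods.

ge.zot

Nuclei (vowels): e, o → 2 syllables.
/e…o/ gap (V1→V2): just /z/ — single C goes to the following onset.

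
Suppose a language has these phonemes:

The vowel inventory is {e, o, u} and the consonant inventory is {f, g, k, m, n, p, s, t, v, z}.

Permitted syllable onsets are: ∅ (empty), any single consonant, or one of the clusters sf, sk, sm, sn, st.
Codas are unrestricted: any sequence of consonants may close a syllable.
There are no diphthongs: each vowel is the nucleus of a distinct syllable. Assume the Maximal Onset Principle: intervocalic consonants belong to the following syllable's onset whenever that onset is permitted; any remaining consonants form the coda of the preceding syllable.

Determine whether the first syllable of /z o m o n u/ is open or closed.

Nuclei (vowels): o, o, u → 3 syllables.
σ1/σ2 boundary: /m/ → onset of the next syllable (single consonants are always licit onsets).
σ2/σ3 boundary: just /n/ — single C goes to the following onset.
Result: zo.mo.nu.
Syllable 1 is /zo/; it ends in its nucleus with no coda, so it is open.

open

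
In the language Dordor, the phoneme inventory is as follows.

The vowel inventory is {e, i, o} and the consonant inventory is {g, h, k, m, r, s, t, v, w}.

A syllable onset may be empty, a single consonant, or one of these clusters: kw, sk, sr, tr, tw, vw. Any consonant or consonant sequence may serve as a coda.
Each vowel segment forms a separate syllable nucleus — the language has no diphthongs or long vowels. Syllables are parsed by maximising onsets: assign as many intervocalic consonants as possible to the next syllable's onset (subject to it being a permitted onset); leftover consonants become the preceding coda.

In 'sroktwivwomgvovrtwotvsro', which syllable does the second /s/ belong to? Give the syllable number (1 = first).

Nuclei (vowels): o, i, o, o, o, o → 6 syllables.
V1 /o/ – V2 /i/: cluster /ktw/ — the longest permitted-onset suffix is /tw/; onset = /tw/, preceding coda = /k/.
V2 /i/ – V3 /o/: /vw/ is a licit onset in full, so it all attaches to the next syllable.
V3 /o/ – V4 /o/: /mgv/ splits as /mg/ + /v/ (/v/ is the longest suffix that is a licit onset).
V4 /o/ – V5 /o/: /vrtw/ — longest licit onset from the right is /tw/, leaving /vr/ as coda.
V5 /o/ – V6 /o/: /tvsr/; trying suffixes from longest down, /sr/ is the first permitted one, so coda /tv/ | onset /sr/.
Result: srok.twi.vwomg.vovr.twotv.sro.
The second /s/ is in the onset of syllable 6 (/sro/).

6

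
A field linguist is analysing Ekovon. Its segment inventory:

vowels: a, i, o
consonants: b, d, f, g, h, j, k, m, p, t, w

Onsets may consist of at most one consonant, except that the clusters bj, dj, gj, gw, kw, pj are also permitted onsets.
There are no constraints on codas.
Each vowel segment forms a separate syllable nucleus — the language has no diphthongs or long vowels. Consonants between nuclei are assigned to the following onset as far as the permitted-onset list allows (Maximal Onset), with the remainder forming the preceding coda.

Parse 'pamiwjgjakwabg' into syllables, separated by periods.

pa.miwj.gja.kwabg

Vowels present: a, i, a, a; each is a nucleus, giving 4 syllables.
σ1/σ2 boundary: /m/ is a single consonant, so it becomes the next onset.
σ2/σ3 boundary: /wjgj/ splits as /wj/ + /gj/ (/gj/ is the longest suffix that is a licit onset).
σ3/σ4 boundary: /kw/ is a licit onset in full, so it all attaches to the next syllable.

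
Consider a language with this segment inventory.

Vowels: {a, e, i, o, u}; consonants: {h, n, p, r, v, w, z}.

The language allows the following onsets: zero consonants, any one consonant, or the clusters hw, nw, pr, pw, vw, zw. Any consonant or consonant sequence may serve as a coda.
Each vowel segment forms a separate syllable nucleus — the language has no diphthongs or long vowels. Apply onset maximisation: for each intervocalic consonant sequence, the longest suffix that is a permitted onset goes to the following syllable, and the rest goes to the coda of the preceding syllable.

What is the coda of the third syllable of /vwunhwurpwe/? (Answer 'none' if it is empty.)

none

The vowels are u, u, e — 3 nuclei, so 3 syllables.
σ1/σ2 boundary: /nhw/ splits as /n/ + /hw/ (/hw/ is the longest suffix that is a licit onset).
σ2/σ3 boundary: /rpw/ splits as /r/ + /pw/ (/pw/ is the longest suffix that is a licit onset).
Putting it together: vwun.hwur.pwe.
Syllable 3 is /pwe/: onset /pw/, nucleus /e/, coda ∅.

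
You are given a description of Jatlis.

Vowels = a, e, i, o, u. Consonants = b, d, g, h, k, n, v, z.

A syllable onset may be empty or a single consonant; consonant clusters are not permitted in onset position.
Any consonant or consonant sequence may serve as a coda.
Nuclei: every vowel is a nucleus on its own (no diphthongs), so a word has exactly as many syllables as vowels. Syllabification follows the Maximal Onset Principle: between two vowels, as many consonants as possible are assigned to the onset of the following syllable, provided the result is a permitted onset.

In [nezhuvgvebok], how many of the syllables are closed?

3

Vowels present: e, u, e, o; each is a nucleus, giving 4 syllables.
σ1/σ2 boundary: cluster /zh/ — the longest permitted-onset suffix is /h/; onset = /h/, preceding coda = /z/.
σ2/σ3 boundary: /vgv/ — longest licit onset from the right is /v/, leaving /vg/ as coda.
σ3/σ4 boundary: just /b/ — single C goes to the following onset.
Syllabification: nez.huvg.ve.bok.
Classifying each syllable: /nez/ (closed), /huvg/ (closed), /ve/ (open), /bok/ (closed).
Closed syllables: 3.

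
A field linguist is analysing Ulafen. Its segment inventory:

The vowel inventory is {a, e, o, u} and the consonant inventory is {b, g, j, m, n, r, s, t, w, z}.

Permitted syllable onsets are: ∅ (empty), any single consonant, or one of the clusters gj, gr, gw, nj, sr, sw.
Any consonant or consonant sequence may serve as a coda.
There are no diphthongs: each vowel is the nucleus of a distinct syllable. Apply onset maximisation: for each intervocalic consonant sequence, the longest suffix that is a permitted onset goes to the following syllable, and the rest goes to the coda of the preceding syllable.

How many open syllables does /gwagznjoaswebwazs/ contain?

2

Nuclei (vowels): a, o, a, e, a → 5 syllables.
σ1/σ2 boundary: /gznj/ splits as /gz/ + /nj/ (/nj/ is the longest suffix that is a licit onset).
σ2/σ3 boundary: no consonants, so the boundary falls immediately after /o/.
σ3/σ4 boundary: cluster /sw/ — /sw/ is itself a permitted onset, so the whole cluster goes right; preceding coda = ∅.
σ4/σ5 boundary: cluster /bw/ — the longest permitted-onset suffix is /w/; onset = /w/, preceding coda = /b/.
Syllabification: gwagz.njo.a.sweb.wazs.
Classifying each syllable: /gwagz/ (closed), /njo/ (open), /a/ (open), /sweb/ (closed), /wazs/ (closed).
Open syllables: 2.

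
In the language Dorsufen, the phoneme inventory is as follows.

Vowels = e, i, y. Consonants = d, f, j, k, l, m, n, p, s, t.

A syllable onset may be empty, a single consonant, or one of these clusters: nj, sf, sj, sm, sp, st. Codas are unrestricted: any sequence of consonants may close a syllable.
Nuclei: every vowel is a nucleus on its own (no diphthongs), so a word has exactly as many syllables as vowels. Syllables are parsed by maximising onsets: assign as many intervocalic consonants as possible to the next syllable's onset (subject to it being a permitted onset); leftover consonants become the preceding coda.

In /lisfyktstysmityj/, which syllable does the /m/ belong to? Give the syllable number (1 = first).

Vowels present: i, y, y, i, y; each is a nucleus, giving 5 syllables.
Between /i/ (V1) and /y/ (V2): /sf/ is a licit onset in full, so it all attaches to the next syllable.
Between /y/ (V2) and /y/ (V3): cluster /ktst/ — the longest permitted-onset suffix is /st/; onset = /st/, preceding coda = /kt/.
Between /y/ (V3) and /i/ (V4): /sm/ is a licit onset in full, so it all attaches to the next syllable.
Between /i/ (V4) and /y/ (V5): /t/ is a single consonant, so it becomes the next onset.
Putting it together: li.sfykt.sty.smi.tyj.
The /m/ is in the onset of syllable 4 (/smi/).

4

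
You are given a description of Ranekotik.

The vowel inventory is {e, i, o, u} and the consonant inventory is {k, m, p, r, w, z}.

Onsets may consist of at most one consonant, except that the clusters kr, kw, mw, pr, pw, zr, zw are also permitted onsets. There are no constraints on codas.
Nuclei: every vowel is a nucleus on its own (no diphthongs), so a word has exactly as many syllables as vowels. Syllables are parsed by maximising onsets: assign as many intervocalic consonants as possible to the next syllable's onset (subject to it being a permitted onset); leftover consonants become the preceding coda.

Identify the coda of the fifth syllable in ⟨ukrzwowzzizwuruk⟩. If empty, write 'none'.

Vowels present: u, o, i, u, u; each is a nucleus, giving 5 syllables.
σ1/σ2 boundary: /krzw/ — longest licit onset from the right is /zw/, leaving /kr/ as coda.
σ2/σ3 boundary: /wzz/ splits as /wz/ + /z/ (/z/ is the longest suffix that is a licit onset).
σ3/σ4 boundary: cluster /zw/ — /zw/ is itself a permitted onset, so the whole cluster goes right; preceding coda = ∅.
σ4/σ5 boundary: /r/ → onset of the next syllable (single consonants are always licit onsets).
Syllabification: ukr.zwowz.zi.zwu.ruk.
Syllable 5 is /ruk/: onset /r/, nucleus /u/, coda /k/.

k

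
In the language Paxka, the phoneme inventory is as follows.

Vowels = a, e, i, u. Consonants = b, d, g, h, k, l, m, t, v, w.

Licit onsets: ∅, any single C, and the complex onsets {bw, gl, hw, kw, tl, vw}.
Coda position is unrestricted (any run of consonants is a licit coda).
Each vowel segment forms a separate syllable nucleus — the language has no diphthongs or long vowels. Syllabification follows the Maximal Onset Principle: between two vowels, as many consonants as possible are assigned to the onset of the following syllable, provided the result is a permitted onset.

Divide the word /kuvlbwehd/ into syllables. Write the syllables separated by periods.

Vowels present: u, e; each is a nucleus, giving 2 syllables.
V1 /u/ – V2 /e/: /vlbw/; trying suffixes from longest down, /bw/ is the first permitted one, so coda /vl/ | onset /bw/.

kuvl.bwehd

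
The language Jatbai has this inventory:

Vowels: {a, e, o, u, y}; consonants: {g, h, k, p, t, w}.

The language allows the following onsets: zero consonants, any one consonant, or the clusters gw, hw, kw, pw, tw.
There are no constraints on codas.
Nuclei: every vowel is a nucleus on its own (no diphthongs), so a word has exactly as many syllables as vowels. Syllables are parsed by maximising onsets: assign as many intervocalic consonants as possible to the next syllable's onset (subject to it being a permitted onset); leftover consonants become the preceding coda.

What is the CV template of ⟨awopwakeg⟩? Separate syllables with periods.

Nuclei (vowels): a, o, a, e → 4 syllables.
/a…o/ gap (V1→V2): just /w/ — single C goes to the following onset.
/o…a/ gap (V2→V3): /pw/ — entire cluster is a permitted onset → onset /pw/, coda ∅.
/a…e/ gap (V3→V4): /k/ → onset of the next syllable (single consonants are always licit onsets).
Result: a.wo.pwa.keg.
Mapping each syllable to C/V: /a/ → V, /wo/ → CV, /pwa/ → CCV, /keg/ → CVC.

V.CV.CCV.CVC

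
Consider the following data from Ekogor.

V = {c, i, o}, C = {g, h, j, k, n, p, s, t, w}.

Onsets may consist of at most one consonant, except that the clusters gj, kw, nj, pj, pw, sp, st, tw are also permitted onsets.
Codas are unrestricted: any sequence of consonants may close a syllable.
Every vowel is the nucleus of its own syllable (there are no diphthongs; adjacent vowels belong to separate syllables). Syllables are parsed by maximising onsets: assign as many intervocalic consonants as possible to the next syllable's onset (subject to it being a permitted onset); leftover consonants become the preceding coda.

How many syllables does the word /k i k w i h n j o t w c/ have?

4

Vowels present: i, i, o, c; each is a nucleus, giving 4 syllables.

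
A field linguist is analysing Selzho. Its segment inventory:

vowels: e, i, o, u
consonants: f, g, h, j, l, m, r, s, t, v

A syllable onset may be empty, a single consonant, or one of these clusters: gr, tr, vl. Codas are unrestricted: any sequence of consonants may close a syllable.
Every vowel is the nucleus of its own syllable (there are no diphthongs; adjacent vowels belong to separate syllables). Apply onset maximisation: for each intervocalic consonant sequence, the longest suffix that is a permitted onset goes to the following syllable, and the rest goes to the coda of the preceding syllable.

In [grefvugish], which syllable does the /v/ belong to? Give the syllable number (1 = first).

Nuclei (vowels): e, u, i → 3 syllables.
Between /e/ (V1) and /u/ (V2): /fv/ — longest licit onset from the right is /v/, leaving /f/ as coda.
Between /u/ (V2) and /i/ (V3): just /g/ — single C goes to the following onset.
So the parse is gref.vu.gish.
The /v/ is in the onset of syllable 2 (/vu/).

2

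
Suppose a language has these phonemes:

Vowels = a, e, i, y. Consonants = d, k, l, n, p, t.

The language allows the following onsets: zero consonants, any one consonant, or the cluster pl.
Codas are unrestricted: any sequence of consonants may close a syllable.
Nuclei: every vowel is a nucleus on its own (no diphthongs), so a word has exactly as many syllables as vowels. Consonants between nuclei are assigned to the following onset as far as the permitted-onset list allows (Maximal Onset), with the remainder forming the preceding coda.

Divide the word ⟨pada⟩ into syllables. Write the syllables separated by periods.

Nuclei (vowels): a, a → 2 syllables.
V1 /a/ – V2 /a/: /d/ is a single consonant, so it becomes the next onset.

pa.da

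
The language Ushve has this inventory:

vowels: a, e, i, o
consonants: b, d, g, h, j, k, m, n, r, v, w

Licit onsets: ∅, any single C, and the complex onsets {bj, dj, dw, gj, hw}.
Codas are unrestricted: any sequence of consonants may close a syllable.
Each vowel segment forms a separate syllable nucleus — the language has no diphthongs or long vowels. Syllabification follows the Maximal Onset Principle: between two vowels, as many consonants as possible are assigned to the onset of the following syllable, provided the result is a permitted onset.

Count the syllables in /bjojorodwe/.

4

Nuclei (vowels): o, o, o, e → 4 syllables.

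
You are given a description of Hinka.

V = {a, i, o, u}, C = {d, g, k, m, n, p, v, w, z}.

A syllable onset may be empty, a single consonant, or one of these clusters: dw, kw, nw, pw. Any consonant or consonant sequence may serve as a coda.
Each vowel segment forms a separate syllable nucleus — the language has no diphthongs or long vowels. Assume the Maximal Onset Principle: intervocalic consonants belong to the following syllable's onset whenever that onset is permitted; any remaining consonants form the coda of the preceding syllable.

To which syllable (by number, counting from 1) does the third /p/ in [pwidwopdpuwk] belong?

3

Vowels present: i, o, u; each is a nucleus, giving 3 syllables.
V1 /i/ – V2 /o/: cluster /dw/ — /dw/ is itself a permitted onset, so the whole cluster goes right; preceding coda = ∅.
V2 /o/ – V3 /u/: /pdp/; trying suffixes from longest down, /p/ is the first permitted one, so coda /pd/ | onset /p/.
Syllabification: pwi.dwopd.puwk.
The third /p/ is in the onset of syllable 3 (/puwk/).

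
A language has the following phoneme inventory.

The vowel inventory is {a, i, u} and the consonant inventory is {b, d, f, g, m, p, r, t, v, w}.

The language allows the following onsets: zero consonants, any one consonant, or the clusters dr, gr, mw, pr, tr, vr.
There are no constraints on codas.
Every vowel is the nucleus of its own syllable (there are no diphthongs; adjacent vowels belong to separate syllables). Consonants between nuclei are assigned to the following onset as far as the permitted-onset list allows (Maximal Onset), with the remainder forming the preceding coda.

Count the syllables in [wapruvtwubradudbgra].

6

The vowels are a, u, u, a, u, a — 6 nuclei, so 6 syllables.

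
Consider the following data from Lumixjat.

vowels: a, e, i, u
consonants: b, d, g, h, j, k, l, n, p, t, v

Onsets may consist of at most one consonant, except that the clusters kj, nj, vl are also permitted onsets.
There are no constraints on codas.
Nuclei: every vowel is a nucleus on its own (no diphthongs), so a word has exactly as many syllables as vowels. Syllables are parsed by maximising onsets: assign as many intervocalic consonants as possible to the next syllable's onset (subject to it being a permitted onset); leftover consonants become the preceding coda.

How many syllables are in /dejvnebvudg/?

3

The vowels are e, e, u — 3 nuclei, so 3 syllables.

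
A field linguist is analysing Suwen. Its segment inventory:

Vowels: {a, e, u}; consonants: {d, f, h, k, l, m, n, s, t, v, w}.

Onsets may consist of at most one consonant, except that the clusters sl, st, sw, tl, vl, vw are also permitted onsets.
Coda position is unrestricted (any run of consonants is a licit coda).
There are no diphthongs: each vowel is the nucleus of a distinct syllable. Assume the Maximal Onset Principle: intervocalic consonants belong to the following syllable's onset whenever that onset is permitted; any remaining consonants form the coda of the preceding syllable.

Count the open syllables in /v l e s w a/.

The vowels are e, a — 2 nuclei, so 2 syllables.
Between /e/ (V1) and /a/ (V2): /sw/ — entire cluster is a permitted onset → onset /sw/, coda ∅.
Putting it together: vle.swa.
Classifying each syllable: /vle/ (open), /swa/ (open).
Open syllables: 2.

2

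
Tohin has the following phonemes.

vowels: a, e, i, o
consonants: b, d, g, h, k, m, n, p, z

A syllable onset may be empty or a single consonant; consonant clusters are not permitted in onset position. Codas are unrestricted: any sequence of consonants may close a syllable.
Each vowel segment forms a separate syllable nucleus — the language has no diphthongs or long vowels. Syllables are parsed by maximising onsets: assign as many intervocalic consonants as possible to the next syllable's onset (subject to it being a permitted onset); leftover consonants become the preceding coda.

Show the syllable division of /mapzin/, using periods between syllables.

Nuclei (vowels): a, i → 2 syllables.
V1 /a/ – V2 /i/: /pz/ splits as /p/ + /z/ (/z/ is the longest suffix that is a licit onset).

map.zin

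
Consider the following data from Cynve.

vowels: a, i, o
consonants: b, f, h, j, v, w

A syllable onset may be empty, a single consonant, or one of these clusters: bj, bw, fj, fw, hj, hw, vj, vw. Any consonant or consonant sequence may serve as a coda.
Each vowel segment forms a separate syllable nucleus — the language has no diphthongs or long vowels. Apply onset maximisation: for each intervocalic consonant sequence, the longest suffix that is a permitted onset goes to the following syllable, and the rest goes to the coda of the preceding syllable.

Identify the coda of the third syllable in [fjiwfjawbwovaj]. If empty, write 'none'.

none

Nuclei (vowels): i, a, o, a → 4 syllables.
Between /i/ (V1) and /a/ (V2): /wfj/ splits as /w/ + /fj/ (/fj/ is the longest suffix that is a licit onset).
Between /a/ (V2) and /o/ (V3): /wbw/; trying suffixes from longest down, /bw/ is the first permitted one, so coda /w/ | onset /bw/.
Between /o/ (V3) and /a/ (V4): /v/ → onset of the next syllable (single consonants are always licit onsets).
Result: fjiw.fjaw.bwo.vaj.
Syllable 3 is /bwo/: onset /bw/, nucleus /o/, coda ∅.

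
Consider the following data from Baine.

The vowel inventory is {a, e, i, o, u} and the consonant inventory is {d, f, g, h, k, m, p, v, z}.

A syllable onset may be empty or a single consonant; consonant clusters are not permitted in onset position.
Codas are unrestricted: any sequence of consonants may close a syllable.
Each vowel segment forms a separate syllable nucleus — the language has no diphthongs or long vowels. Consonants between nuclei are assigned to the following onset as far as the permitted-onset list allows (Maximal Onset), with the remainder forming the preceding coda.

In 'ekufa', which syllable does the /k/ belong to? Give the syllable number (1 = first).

2

Vowels present: e, u, a; each is a nucleus, giving 3 syllables.
V1 /e/ – V2 /u/: /k/ → onset of the next syllable (single consonants are always licit onsets).
V2 /u/ – V3 /a/: /f/ → onset of the next syllable (single consonants are always licit onsets).
Result: e.ku.fa.
The /k/ is in the onset of syllable 2 (/ku/).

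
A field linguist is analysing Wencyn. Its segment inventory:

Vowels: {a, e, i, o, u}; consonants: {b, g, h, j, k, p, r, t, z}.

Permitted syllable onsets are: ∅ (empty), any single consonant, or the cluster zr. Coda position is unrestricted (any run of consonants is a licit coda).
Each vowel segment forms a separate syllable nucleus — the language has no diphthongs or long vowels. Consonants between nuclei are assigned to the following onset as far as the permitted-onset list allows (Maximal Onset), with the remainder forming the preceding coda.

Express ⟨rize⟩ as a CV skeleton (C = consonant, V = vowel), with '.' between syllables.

CV.CV

Nuclei (vowels): i, e → 2 syllables.
/i…e/ gap (V1→V2): /z/ is a single consonant, so it becomes the next onset.
Putting it together: ri.ze.
Mapping each syllable to C/V: /ri/ → CV, /ze/ → CV.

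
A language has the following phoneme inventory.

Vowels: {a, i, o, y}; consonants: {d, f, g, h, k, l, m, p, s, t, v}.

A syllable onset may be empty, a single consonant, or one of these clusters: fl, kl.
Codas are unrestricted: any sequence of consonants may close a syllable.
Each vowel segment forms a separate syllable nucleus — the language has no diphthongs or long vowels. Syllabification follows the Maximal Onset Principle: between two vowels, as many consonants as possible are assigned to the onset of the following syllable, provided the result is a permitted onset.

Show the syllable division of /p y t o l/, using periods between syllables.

py.tol

Vowels present: y, o; each is a nucleus, giving 2 syllables.
σ1/σ2 boundary: /t/ → onset of the next syllable (single consonants are always licit onsets).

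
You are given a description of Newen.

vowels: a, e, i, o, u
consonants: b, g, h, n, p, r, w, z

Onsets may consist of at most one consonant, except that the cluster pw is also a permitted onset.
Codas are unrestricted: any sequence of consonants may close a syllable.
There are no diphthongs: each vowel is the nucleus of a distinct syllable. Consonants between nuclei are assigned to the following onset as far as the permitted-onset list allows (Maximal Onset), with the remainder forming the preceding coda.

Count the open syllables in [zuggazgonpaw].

The vowels are u, a, o, a — 4 nuclei, so 4 syllables.
/u…a/ gap (V1→V2): /gg/ — longest licit onset from the right is /g/, leaving /g/ as coda.
/a…o/ gap (V2→V3): /zg/ — longest licit onset from the right is /g/, leaving /z/ as coda.
/o…a/ gap (V3→V4): /np/ — longest licit onset from the right is /p/, leaving /n/ as coda.
Putting it together: zug.gaz.gon.paw.
Classifying each syllable: /zug/ (closed), /gaz/ (closed), /gon/ (closed), /paw/ (closed).
Open syllables: 0.

0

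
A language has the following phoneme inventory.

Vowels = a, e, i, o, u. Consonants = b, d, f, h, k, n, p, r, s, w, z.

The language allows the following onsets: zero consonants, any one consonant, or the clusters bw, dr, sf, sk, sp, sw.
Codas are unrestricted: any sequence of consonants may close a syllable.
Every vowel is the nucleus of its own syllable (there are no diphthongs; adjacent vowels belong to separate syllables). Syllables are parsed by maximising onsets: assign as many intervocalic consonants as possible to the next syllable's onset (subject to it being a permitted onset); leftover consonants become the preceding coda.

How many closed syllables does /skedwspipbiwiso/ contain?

Nuclei (vowels): e, i, i, i, o → 5 syllables.
V1 /e/ – V2 /i/: /dwsp/; trying suffixes from longest down, /sp/ is the first permitted one, so coda /dw/ | onset /sp/.
V2 /i/ – V3 /i/: /pb/; trying suffixes from longest down, /b/ is the first permitted one, so coda /p/ | onset /b/.
V3 /i/ – V4 /i/: /w/ → onset of the next syllable (single consonants are always licit onsets).
V4 /i/ – V5 /o/: /s/ → onset of the next syllable (single consonants are always licit onsets).
Result: skedw.spip.bi.wi.so.
Classifying each syllable: /skedw/ (closed), /spip/ (closed), /bi/ (open), /wi/ (open), /so/ (open).
Closed syllables: 2.

2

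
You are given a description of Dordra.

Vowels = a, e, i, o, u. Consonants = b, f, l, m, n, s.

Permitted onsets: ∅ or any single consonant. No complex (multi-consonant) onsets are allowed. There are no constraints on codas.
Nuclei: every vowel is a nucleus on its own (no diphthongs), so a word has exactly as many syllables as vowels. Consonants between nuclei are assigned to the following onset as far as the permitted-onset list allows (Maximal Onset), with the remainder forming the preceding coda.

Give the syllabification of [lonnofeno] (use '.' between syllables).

lon.no.fe.no

Vowels present: o, o, e, o; each is a nucleus, giving 4 syllables.
σ1/σ2 boundary: cluster /nn/ — the longest permitted-onset suffix is /n/; onset = /n/, preceding coda = /n/.
σ2/σ3 boundary: /f/ → onset of the next syllable (single consonants are always licit onsets).
σ3/σ4 boundary: /n/ is a single consonant, so it becomes the next onset.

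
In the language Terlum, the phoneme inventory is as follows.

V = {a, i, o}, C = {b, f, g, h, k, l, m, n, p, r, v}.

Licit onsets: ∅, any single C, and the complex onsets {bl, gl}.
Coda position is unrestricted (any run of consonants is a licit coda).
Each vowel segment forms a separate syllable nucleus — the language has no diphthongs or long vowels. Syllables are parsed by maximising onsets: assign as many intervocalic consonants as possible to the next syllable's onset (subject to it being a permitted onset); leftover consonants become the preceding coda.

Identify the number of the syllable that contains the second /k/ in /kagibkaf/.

3

Vowels present: a, i, a; each is a nucleus, giving 3 syllables.
/a…i/ gap (V1→V2): /g/ is a single consonant, so it becomes the next onset.
/i…a/ gap (V2→V3): /bk/; trying suffixes from longest down, /k/ is the first permitted one, so coda /b/ | onset /k/.
Result: ka.gib.kaf.
The second /k/ is in the onset of syllable 3 (/kaf/).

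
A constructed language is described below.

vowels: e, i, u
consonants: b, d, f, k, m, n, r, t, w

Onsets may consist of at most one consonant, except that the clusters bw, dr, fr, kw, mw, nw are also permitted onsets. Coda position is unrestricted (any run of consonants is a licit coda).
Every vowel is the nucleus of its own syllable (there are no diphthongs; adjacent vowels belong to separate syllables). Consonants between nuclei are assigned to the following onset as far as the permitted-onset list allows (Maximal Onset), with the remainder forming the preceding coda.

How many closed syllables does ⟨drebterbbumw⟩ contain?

The vowels are e, e, u — 3 nuclei, so 3 syllables.
/e…e/ gap (V1→V2): /bt/; trying suffixes from longest down, /t/ is the first permitted one, so coda /b/ | onset /t/.
/e…u/ gap (V2→V3): /rbb/ — longest licit onset from the right is /b/, leaving /rb/ as coda.
Putting it together: dreb.terb.bumw.
Classifying each syllable: /dreb/ (closed), /terb/ (closed), /bumw/ (closed).
Closed syllables: 3.

3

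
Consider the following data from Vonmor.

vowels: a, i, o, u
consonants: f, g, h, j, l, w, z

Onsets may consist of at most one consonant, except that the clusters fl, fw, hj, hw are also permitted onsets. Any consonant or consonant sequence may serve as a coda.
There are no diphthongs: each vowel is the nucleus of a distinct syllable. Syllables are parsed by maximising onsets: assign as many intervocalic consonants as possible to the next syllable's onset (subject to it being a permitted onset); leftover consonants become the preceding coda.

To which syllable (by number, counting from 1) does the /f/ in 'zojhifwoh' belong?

3

The vowels are o, i, o — 3 nuclei, so 3 syllables.
V1 /o/ – V2 /i/: /jh/ splits as /j/ + /h/ (/h/ is the longest suffix that is a licit onset).
V2 /i/ – V3 /o/: /fw/ — entire cluster is a permitted onset → onset /fw/, coda ∅.
Syllabification: zoj.hi.fwoh.
The /f/ is in the onset of syllable 3 (/fwoh/).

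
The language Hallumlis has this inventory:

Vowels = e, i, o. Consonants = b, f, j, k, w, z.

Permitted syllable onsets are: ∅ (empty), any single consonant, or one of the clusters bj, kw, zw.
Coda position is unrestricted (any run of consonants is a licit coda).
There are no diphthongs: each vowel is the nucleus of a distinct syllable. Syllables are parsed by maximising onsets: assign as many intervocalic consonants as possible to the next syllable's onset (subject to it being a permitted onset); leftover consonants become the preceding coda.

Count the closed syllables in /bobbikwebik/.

2

Nuclei (vowels): o, i, e, i → 4 syllables.
σ1/σ2 boundary: /bb/ splits as /b/ + /b/ (/b/ is the longest suffix that is a licit onset).
σ2/σ3 boundary: /kw/ — entire cluster is a permitted onset → onset /kw/, coda ∅.
σ3/σ4 boundary: just /b/ — single C goes to the following onset.
So the parse is bob.bi.kwe.bik.
Classifying each syllable: /bob/ (closed), /bi/ (open), /kwe/ (open), /bik/ (closed).
Closed syllables: 2.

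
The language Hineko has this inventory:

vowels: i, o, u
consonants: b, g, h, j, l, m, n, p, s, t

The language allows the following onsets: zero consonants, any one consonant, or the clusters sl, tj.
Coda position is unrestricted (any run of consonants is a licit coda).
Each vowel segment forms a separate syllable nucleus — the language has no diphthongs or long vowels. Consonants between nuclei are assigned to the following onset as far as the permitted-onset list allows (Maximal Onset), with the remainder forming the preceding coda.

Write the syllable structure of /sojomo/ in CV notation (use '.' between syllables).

CV.CV.CV

Nuclei (vowels): o, o, o → 3 syllables.
V1 /o/ – V2 /o/: just /j/ — single C goes to the following onset.
V2 /o/ – V3 /o/: just /m/ — single C goes to the following onset.
Result: so.jo.mo.
Mapping each syllable to C/V: /so/ → CV, /jo/ → CV, /mo/ → CV.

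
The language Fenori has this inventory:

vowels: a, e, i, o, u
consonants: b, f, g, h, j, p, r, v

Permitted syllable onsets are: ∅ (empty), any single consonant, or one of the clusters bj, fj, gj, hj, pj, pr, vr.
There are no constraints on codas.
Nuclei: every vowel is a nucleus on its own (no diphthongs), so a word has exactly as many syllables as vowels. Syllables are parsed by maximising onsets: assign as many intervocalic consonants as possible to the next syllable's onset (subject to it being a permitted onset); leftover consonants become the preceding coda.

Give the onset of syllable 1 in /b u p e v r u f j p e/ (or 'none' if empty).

Nuclei (vowels): u, e, u, e → 4 syllables.
Between /u/ (V1) and /e/ (V2): /p/ → onset of the next syllable (single consonants are always licit onsets).
Between /e/ (V2) and /u/ (V3): /vr/ — entire cluster is a permitted onset → onset /vr/, coda ∅.
Between /u/ (V3) and /e/ (V4): /fjp/ splits as /fj/ + /p/ (/p/ is the longest suffix that is a licit onset).
So the parse is bu.pe.vrufj.pe.
Syllable 1 is /bu/: onset /b/, nucleus /u/, coda ∅.

b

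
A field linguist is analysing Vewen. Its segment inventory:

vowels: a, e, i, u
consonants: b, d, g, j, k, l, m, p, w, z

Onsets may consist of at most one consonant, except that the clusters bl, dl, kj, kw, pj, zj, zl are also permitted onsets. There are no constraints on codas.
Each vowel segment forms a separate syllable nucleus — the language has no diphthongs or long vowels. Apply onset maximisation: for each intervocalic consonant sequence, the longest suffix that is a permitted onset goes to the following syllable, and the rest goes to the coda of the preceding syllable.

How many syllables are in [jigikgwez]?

Vowels present: i, i, e; each is a nucleus, giving 3 syllables.

3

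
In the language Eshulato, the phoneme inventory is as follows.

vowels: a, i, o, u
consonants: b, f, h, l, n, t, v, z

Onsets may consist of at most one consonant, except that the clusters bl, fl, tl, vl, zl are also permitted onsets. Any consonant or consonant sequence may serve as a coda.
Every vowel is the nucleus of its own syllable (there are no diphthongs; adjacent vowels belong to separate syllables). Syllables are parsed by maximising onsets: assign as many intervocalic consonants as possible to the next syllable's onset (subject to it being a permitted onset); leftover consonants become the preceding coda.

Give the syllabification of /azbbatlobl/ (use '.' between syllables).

Nuclei (vowels): a, a, o → 3 syllables.
σ1/σ2 boundary: cluster /zbb/ — the longest permitted-onset suffix is /b/; onset = /b/, preceding coda = /zb/.
σ2/σ3 boundary: /tl/ — entire cluster is a permitted onset → onset /tl/, coda ∅.

azb.ba.tlobl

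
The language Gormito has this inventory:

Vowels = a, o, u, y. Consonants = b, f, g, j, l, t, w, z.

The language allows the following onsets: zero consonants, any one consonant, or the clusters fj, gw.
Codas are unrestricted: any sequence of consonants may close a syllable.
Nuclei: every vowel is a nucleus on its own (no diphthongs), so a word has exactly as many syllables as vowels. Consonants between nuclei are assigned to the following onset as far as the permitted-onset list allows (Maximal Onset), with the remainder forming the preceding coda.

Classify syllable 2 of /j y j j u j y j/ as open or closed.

open

Nuclei (vowels): y, u, y → 3 syllables.
Between /y/ (V1) and /u/ (V2): /jj/ — longest licit onset from the right is /j/, leaving /j/ as coda.
Between /u/ (V2) and /y/ (V3): just /j/ — single C goes to the following onset.
Putting it together: jyj.ju.jyj.
Syllable 2 is /ju/; it ends in its nucleus with no coda, so it is open.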